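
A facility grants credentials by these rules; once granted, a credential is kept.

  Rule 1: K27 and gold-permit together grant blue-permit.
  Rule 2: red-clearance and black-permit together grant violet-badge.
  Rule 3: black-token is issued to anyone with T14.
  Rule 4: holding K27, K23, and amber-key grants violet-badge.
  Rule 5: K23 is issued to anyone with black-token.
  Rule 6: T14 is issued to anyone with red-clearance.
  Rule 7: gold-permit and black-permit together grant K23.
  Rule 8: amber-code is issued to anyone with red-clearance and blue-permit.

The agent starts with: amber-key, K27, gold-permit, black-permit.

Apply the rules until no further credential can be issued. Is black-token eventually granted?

No

black-token would need T14 (Rule 3), but T14 is never granted.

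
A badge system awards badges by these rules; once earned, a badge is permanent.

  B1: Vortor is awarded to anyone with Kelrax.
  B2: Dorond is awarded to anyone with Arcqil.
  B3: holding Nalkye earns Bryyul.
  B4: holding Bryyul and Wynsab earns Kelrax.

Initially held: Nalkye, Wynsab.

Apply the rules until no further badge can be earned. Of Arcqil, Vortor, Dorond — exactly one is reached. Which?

With Nalkye, Bryyul is earned (B3).
With Bryyul and Wynsab, Kelrax is earned (B4).
With Kelrax, Vortor is earned (B1).
No rule produces Arcqil, and it is not given. Dorond would need Arcqil (B2), but Arcqil is never earned.

Vortor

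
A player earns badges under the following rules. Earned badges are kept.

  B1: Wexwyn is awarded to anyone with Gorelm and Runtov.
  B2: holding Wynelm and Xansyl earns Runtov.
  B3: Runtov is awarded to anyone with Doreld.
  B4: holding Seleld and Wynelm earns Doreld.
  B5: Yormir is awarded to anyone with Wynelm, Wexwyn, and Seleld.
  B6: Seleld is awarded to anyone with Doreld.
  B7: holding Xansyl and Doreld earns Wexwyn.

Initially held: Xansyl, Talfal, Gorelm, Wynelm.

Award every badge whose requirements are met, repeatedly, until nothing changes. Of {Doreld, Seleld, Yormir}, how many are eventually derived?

Doreld would need Seleld and Wynelm (B4), but Seleld is never earned.
Seleld would need Doreld (B6), but Doreld is never earned.
Yormir would need Wynelm, Wexwyn, and Seleld (B5), but Seleld is never earned.
None of the 3 are reached.

0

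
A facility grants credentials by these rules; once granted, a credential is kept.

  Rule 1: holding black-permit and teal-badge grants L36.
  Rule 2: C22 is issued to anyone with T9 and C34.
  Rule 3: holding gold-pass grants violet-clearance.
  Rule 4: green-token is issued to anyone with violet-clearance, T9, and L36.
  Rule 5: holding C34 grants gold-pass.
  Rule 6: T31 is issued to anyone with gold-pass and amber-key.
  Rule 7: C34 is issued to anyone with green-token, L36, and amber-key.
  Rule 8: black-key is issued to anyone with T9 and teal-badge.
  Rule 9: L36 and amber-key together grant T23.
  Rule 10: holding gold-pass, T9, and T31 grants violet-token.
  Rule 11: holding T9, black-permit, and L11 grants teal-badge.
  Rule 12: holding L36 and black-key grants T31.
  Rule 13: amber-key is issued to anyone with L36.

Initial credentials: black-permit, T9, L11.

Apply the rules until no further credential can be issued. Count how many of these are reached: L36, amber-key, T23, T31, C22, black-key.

5

Holding T9, black-permit, and L11 grants teal-badge (Rule 11).
Holding T9 and teal-badge grants black-key (Rule 8).
Holding black-permit and teal-badge grants L36 (Rule 1).
Holding L36 and black-key grants T31 (Rule 12).
Holding L36 grants amber-key (Rule 13).
Holding L36 and amber-key grants T23 (Rule 9).
L36: reached.
amber-key: reached.
T23: reached.
T31: reached.
C22 would need T9 and C34 (Rule 2), but C34 is never granted.
black-key: reached.
Reached: L36, amber-key, T23, T31, and black-key — 5 of the 6.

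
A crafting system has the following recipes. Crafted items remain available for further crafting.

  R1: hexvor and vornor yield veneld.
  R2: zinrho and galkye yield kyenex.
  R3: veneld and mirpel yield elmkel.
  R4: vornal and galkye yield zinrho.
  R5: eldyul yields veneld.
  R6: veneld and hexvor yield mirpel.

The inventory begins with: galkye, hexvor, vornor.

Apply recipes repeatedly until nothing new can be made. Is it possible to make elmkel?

Yes

Using R1, hexvor and vornor make veneld.
Using R6, veneld and hexvor make mirpel.
veneld and mirpel → elmkel (R3).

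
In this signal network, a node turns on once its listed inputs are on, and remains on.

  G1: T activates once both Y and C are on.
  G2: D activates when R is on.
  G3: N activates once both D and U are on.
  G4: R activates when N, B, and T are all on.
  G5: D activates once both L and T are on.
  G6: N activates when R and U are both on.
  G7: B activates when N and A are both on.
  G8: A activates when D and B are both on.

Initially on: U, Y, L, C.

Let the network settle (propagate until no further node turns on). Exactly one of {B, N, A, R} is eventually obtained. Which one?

Y and C are on, so T activates (G1).
G5: L and T on → D on.
D and U are on, so N activates (G3).
A would need D and B (G8), but B never turns on. R would need N, B, and T (G4), but B never turns on. B would need N and A (G7), but A never turns on.

N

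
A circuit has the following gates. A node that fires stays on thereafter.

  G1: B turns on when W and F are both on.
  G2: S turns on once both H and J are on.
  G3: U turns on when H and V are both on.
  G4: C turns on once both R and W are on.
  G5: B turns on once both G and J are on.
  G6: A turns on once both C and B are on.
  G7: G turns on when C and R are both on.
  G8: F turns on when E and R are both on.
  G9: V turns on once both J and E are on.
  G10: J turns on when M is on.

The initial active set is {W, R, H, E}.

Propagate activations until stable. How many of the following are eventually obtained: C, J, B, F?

3

E and R are on, so F turns on (G8).
G4: R and W on → C on.
W and F are on, so B turns on (G1).
C: reached.
J would need M (G10), but M never turns on.
B: reached.
F: reached.
Reached: C, B, and F — 3 of the 4.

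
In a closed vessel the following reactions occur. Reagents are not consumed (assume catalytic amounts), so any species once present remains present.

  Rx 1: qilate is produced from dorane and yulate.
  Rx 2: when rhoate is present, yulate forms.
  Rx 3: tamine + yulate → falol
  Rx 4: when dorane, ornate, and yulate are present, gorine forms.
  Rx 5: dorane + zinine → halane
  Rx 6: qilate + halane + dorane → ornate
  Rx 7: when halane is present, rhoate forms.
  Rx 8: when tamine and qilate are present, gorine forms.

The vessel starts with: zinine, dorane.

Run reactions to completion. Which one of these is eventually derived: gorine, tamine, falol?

dorane and zinine present → halane forms (Rx 5).
halane present → rhoate forms (Rx 7).
rhoate present → yulate forms (Rx 2).
dorane and yulate present → qilate forms (Rx 1).
qilate, halane, and dorane present → ornate forms (Rx 6).
dorane, ornate, and yulate present → gorine forms (Rx 4).
falol would need tamine and yulate (Rx 3), but tamine never forms. No rule produces tamine, and it is not given.

gorine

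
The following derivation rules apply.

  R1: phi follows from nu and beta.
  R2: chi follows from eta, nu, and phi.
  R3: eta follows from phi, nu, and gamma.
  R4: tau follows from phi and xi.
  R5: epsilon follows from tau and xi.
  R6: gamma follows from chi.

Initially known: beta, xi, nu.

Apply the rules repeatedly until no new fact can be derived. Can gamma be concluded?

No

gamma would need chi (R6), but chi is never established.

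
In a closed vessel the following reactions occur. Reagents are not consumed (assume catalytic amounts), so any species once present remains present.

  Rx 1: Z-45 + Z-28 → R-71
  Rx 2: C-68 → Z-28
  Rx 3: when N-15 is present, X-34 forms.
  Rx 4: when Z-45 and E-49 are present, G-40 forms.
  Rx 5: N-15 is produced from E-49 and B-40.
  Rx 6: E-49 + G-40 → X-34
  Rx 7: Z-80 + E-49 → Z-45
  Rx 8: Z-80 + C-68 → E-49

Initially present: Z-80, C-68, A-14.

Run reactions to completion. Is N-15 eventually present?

No

N-15 would need E-49 and B-40 (Rx 5), but B-40 never forms.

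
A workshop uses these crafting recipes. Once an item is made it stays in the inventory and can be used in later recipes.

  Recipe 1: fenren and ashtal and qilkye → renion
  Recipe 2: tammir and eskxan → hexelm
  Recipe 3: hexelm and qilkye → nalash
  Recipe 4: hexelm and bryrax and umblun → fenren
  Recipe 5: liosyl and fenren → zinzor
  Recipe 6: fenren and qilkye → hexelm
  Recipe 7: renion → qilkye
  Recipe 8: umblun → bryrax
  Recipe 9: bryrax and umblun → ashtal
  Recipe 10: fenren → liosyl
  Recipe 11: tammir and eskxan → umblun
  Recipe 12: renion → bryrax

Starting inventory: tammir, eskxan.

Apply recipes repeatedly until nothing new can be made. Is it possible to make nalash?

nalash would need hexelm and qilkye (Recipe 3), but qilkye is never obtained.

No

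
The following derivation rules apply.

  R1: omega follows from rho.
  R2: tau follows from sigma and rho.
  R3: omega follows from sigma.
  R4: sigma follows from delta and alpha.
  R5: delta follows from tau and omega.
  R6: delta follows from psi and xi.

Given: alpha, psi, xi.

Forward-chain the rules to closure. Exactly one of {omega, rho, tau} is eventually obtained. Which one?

omega

From psi and xi, R6 gives delta.
delta and alpha hold, so sigma follows (R4).
From sigma, R3 gives omega.
No rule produces rho, and it is not given. tau would need sigma and rho (R2), but rho is never established.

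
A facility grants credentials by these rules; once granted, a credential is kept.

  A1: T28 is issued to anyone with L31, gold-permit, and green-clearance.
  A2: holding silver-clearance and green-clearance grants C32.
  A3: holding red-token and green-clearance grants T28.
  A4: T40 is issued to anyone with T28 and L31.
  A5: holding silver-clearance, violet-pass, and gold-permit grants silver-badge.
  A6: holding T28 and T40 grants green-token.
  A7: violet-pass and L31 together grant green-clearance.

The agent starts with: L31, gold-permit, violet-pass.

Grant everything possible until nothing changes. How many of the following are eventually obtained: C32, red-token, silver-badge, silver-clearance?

0

C32 would need silver-clearance and green-clearance (A2), but silver-clearance is never granted.
No rule produces red-token, and it is not given.
silver-badge would need silver-clearance, violet-pass, and gold-permit (A5), but silver-clearance is never granted.
No rule produces silver-clearance, and it is not given.
None of the 4 are reached.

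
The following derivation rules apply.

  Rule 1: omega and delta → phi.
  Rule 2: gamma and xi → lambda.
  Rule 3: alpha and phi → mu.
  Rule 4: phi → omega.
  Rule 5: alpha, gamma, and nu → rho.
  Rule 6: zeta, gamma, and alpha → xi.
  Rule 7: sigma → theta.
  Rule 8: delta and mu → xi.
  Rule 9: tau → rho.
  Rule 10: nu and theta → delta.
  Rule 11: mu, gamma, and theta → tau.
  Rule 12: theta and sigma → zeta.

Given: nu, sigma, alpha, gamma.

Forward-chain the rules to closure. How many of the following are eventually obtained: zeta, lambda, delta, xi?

sigma holds, so theta follows (Rule 7).
From nu and theta, Rule 10 gives delta.
From theta and sigma, Rule 12 gives zeta.
From zeta, gamma, and alpha, Rule 6 gives xi.
From gamma and xi, Rule 2 gives lambda.
zeta: reached.
lambda: reached.
delta: reached.
xi: reached.
All 4 are reached.

4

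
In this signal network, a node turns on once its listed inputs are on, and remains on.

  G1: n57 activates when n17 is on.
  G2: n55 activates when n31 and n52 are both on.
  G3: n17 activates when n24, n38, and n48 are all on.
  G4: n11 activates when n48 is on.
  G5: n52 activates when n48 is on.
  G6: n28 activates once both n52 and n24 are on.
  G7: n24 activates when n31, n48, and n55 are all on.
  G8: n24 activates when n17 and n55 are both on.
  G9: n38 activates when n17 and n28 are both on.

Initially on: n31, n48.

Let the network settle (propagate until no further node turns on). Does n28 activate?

Yes

G5: n48 on → n52 on.
G2: n31 and n52 on → n55 on.
n31, n48, and n55 are on, so n24 activates (G7).
G6: n52 and n24 on → n28 on.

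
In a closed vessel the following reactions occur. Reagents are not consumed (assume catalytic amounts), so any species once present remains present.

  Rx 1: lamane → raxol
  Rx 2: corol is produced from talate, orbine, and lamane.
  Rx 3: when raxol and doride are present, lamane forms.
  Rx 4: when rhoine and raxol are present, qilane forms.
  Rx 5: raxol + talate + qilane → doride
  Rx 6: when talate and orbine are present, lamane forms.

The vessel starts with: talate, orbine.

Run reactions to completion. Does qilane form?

qilane would need rhoine and raxol (Rx 4), but rhoine never forms.

No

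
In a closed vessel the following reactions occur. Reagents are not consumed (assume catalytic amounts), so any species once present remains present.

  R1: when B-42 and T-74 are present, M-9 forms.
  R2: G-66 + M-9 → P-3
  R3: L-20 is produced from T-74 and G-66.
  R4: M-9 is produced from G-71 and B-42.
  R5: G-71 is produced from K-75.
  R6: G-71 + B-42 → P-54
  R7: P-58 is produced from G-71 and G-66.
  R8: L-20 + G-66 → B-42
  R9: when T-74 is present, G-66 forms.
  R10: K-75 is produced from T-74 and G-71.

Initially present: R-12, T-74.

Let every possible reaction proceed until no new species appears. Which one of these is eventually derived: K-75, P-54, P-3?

T-74 present → G-66 forms (R9).
T-74 and G-66 present → L-20 forms (R3).
L-20 and G-66 present → B-42 forms (R8).
B-42 and T-74 present → M-9 forms (R1).
G-66 and M-9 present → P-3 forms (R2).
K-75 would need T-74 and G-71 (R10), but G-71 never forms. P-54 would need G-71 and B-42 (R6), but G-71 never forms.

P-3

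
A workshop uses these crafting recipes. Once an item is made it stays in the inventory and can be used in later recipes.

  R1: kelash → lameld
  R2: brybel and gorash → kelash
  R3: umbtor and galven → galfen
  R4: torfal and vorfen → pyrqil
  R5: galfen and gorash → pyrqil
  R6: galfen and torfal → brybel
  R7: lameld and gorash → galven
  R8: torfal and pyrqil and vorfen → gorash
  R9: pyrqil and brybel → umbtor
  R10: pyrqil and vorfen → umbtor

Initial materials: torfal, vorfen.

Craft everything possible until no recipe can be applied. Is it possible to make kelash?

No

kelash would need brybel and gorash (R2), but brybel is never obtained.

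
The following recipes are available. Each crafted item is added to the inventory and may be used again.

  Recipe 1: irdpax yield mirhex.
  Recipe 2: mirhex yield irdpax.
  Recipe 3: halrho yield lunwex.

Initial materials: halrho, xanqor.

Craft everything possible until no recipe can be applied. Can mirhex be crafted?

No

mirhex would need irdpax (Recipe 1), but irdpax is never obtained.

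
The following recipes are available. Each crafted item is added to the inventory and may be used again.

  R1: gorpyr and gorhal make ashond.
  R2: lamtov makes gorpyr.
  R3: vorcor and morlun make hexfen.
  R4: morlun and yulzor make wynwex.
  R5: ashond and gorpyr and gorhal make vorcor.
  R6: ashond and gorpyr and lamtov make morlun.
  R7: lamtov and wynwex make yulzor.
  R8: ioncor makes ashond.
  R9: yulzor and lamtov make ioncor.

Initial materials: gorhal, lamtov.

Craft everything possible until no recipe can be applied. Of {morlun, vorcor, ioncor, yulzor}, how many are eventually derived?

2

Using R2, lamtov makes gorpyr.
gorpyr and gorhal → ashond (R1).
Using R6, ashond, gorpyr, and lamtov make morlun.
ashond and gorpyr and gorhal → vorcor (R5).
morlun: reached.
vorcor: reached.
ioncor would need yulzor and lamtov (R9), but yulzor is never obtained.
yulzor would need lamtov and wynwex (R7), but wynwex is never obtained.
Reached: morlun and vorcor — 2 of the 4.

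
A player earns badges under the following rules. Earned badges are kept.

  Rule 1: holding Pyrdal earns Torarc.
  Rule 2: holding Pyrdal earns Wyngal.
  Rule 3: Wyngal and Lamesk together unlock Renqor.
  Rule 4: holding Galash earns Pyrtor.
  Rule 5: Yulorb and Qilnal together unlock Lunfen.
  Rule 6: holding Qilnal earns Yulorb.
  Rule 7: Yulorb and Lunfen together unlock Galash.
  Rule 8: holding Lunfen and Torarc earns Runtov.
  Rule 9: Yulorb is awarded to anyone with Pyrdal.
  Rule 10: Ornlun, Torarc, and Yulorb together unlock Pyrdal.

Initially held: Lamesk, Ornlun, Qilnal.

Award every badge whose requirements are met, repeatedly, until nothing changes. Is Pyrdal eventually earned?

Pyrdal would need Ornlun, Torarc, and Yulorb (Rule 10), but Torarc is never earned.

No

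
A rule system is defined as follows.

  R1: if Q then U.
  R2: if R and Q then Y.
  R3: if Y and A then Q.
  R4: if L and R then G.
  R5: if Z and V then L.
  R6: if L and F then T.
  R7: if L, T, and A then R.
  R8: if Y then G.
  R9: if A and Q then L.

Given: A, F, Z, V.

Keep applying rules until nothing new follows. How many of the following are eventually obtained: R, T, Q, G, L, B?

4

From Z and V, R5 gives L.
L and F hold, so T follows (R6).
From L, T, and A, R7 gives R.
L and R hold, so G follows (R4).
R: reached.
T: reached.
Q would need Y and A (R3), but Y is never established.
G: reached.
L: reached.
No rule produces B, and it is not given.
Reached: R, T, G, and L — 4 of the 6.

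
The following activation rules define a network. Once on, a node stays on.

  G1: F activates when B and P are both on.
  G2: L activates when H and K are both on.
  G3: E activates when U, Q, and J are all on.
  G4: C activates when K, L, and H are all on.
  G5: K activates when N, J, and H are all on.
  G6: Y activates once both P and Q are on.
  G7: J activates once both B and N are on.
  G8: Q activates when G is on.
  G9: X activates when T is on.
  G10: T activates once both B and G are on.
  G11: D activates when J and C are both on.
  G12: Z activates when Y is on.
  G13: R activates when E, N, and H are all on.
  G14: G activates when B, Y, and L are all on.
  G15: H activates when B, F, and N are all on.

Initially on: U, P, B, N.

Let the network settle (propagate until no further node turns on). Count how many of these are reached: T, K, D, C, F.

4

G7: B and N on → J on.
B and P are on, so F activates (G1).
B, F, and N are on, so H activates (G15).
N, J, and H are on, so K activates (G5).
H and K are on, so L activates (G2).
K, L, and H are on, so C activates (G4).
G11: J and C on → D on.
T would need B and G (G10), but G never turns on.
K: reached.
D: reached.
C: reached.
F: reached.
Reached: K, D, C, and F — 4 of the 5.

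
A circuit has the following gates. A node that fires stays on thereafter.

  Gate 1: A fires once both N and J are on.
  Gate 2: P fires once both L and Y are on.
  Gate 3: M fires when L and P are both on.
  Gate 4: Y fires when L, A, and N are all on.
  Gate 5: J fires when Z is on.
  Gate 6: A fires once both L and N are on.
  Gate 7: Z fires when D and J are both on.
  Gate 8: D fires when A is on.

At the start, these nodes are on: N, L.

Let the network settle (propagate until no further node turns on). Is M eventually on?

Yes

Gate 6: L and N on → A on.
Gate 4: L, A, and N on → Y on.
L and Y are on, so P fires (Gate 2).
Gate 3: L and P on → M on.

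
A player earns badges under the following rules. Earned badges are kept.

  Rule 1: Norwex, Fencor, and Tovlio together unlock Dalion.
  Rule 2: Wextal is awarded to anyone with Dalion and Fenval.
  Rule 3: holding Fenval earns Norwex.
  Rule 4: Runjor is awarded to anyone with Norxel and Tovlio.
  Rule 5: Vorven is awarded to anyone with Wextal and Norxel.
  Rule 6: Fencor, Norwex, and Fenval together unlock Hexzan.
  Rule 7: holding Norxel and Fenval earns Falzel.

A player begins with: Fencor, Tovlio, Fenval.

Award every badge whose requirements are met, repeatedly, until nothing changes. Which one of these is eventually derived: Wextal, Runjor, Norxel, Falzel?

Wextal

With Fenval, Norwex is earned (Rule 3).
With Norwex, Fencor, and Tovlio, Dalion is earned (Rule 1).
With Dalion and Fenval, Wextal is earned (Rule 2).
Falzel would need Norxel and Fenval (Rule 7), but Norxel is never earned. No rule produces Norxel, and it is not given. Runjor would need Norxel and Tovlio (Rule 4), but Norxel is never earned.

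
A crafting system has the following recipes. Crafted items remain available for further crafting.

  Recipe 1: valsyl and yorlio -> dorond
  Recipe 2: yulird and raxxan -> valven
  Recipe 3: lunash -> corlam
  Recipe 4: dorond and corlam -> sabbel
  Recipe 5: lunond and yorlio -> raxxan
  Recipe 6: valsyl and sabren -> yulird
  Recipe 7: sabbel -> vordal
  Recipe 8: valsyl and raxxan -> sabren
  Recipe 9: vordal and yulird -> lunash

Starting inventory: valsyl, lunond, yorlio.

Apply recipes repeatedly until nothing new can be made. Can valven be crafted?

lunond and yorlio -> raxxan (Recipe 5).
valsyl and raxxan -> sabren (Recipe 8).
Using Recipe 6, valsyl and sabren make yulird.
yulird and raxxan -> valven (Recipe 2).

Yes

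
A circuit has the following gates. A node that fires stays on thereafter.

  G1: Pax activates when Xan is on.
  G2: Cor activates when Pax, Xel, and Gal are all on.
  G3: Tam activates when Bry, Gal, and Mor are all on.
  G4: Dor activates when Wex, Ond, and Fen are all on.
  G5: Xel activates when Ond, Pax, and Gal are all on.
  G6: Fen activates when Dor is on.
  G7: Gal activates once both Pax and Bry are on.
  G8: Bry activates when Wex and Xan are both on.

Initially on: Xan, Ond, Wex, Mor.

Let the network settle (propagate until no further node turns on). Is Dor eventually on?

No

Dor would need Wex, Ond, and Fen (G4), but Fen never turns on.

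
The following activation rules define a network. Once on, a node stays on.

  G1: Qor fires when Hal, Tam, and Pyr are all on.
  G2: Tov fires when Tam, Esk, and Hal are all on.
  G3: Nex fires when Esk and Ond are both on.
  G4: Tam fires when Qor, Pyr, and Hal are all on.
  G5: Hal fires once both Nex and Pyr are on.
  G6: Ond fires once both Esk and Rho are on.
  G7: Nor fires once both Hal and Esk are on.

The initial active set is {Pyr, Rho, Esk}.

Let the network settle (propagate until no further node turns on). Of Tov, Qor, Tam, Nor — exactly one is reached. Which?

Esk and Rho are on, so Ond fires (G6).
G3: Esk and Ond on → Nex on.
G5: Nex and Pyr on → Hal on.
G7: Hal and Esk on → Nor on.
Tam would need Qor, Pyr, and Hal (G4), but Qor never turns on. Qor would need Hal, Tam, and Pyr (G1), but Tam never turns on. Tov would need Tam, Esk, and Hal (G2), but Tam never turns on.

Nor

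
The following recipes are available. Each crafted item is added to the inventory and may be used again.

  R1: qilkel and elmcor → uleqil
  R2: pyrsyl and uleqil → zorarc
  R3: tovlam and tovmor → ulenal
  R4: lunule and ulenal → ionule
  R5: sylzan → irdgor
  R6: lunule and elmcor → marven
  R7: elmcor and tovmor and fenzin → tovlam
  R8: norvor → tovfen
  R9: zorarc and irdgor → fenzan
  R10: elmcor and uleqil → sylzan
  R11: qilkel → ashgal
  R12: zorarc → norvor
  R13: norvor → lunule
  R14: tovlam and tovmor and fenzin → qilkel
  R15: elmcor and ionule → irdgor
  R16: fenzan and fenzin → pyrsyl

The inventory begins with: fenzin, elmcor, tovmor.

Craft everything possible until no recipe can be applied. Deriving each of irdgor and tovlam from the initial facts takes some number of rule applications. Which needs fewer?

tovlam

tovlam: elmcor and tovmor and fenzin → tovlam (R7). [1 rule application]
irdgor: elmcor and tovmor and fenzin → tovlam (R7). Using R14, tovlam, tovmor, and fenzin make qilkel. qilkel and elmcor → uleqil (R1). Using R10, elmcor and uleqil make sylzan. sylzan → irdgor (R5). [5 rule applications]
tovlam needs fewer.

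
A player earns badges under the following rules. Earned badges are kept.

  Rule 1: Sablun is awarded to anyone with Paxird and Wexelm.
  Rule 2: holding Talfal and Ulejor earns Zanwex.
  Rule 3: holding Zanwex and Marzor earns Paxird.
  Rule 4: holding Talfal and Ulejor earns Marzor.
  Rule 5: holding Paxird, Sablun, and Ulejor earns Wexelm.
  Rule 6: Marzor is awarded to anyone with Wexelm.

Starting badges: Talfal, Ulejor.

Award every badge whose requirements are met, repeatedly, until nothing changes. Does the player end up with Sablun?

No

Sablun would need Paxird and Wexelm (Rule 1), but Wexelm is never earned.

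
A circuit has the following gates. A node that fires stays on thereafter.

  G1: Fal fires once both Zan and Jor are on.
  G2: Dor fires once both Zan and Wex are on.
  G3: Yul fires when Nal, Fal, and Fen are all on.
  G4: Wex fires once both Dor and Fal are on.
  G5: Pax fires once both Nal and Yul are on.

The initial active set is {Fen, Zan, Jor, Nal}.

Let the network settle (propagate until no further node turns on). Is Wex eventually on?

Wex would need Dor and Fal (G4), but Dor never turns on.

No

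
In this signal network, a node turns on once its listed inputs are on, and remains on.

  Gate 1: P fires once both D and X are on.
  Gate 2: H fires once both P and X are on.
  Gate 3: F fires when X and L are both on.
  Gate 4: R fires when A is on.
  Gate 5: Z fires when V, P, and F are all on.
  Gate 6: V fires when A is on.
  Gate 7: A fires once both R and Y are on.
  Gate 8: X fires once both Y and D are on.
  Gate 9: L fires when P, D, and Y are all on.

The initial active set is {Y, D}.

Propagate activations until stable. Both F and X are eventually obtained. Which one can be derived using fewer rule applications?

X: Y and D are on, so X fires (Gate 8). [1 rule application]
F: Gate 8: Y and D on → X on. Gate 1: D and X on → P on. Gate 9: P, D, and Y on → L on. Gate 3: X and L on → F on. [4 rule applications]
X needs fewer.

X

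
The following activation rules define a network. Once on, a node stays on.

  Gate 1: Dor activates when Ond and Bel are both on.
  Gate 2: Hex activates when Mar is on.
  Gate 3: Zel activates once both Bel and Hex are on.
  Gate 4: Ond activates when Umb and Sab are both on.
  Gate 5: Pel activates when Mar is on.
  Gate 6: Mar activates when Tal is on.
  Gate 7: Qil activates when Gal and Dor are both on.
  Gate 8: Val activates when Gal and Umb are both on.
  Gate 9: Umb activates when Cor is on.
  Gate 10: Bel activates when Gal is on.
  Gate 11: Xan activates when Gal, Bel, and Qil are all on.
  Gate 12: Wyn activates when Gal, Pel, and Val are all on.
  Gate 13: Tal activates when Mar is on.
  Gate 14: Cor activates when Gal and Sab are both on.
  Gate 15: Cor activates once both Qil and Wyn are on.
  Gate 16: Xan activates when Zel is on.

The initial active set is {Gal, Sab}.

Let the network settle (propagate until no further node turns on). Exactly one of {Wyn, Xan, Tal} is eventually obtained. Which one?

Xan

Gate 14: Gal and Sab on → Cor on.
Gal is on, so Bel activates (Gate 10).
Cor is on, so Umb activates (Gate 9).
Umb and Sab are on, so Ond activates (Gate 4).
Gate 1: Ond and Bel on → Dor on.
Gate 7: Gal and Dor on → Qil on.
Gal, Bel, and Qil are on, so Xan activates (Gate 11).
Tal would need Mar (Gate 13), but Mar never turns on. Wyn would need Gal, Pel, and Val (Gate 12), but Pel never turns on.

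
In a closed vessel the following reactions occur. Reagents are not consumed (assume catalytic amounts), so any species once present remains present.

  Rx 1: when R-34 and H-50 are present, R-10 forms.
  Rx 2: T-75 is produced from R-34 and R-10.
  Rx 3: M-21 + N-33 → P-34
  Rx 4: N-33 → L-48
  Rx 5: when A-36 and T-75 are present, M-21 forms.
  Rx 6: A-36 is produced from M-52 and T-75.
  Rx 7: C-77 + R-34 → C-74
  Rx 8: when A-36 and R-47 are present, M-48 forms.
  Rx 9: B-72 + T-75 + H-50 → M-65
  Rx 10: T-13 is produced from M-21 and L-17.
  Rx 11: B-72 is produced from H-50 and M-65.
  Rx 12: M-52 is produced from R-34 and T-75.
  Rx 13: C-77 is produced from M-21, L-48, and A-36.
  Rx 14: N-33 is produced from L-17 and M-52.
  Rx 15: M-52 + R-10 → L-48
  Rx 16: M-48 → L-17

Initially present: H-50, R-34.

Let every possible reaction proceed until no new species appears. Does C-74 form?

R-34 and H-50 present → R-10 forms (Rx 1).
R-34 and R-10 present → T-75 forms (Rx 2).
R-34 and T-75 present → M-52 forms (Rx 12).
M-52 and T-75 present → A-36 forms (Rx 6).
M-52 and R-10 present → L-48 forms (Rx 15).
A-36 and T-75 present → M-21 forms (Rx 5).
M-21, L-48, and A-36 present → C-77 forms (Rx 13).
C-77 and R-34 present → C-74 forms (Rx 7).

Yes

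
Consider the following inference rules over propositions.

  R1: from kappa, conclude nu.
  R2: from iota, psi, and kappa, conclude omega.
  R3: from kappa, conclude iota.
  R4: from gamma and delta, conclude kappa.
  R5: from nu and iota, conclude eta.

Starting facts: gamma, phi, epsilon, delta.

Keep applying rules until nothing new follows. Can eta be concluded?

Yes

From gamma and delta, R4 gives kappa.
From kappa, R1 gives nu.
From kappa, R3 gives iota.
From nu and iota, R5 gives eta.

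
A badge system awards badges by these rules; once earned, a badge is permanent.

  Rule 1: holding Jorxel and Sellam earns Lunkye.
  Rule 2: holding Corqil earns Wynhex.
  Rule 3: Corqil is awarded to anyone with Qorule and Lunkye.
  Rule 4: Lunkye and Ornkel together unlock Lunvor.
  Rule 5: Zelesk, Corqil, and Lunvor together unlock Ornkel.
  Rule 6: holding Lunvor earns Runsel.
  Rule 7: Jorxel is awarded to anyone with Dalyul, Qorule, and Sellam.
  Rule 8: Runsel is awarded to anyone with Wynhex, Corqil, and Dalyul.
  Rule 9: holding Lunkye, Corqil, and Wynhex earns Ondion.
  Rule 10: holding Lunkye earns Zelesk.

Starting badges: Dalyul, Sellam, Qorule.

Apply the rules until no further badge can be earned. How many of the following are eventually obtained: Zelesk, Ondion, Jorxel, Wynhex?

4

With Dalyul, Qorule, and Sellam, Jorxel is earned (Rule 7).
With Jorxel and Sellam, Lunkye is earned (Rule 1).
With Qorule and Lunkye, Corqil is earned (Rule 3).
With Lunkye, Zelesk is earned (Rule 10).
With Corqil, Wynhex is earned (Rule 2).
With Lunkye, Corqil, and Wynhex, Ondion is earned (Rule 9).
Zelesk: reached.
Ondion: reached.
Jorxel: reached.
Wynhex: reached.
All 4 are reached.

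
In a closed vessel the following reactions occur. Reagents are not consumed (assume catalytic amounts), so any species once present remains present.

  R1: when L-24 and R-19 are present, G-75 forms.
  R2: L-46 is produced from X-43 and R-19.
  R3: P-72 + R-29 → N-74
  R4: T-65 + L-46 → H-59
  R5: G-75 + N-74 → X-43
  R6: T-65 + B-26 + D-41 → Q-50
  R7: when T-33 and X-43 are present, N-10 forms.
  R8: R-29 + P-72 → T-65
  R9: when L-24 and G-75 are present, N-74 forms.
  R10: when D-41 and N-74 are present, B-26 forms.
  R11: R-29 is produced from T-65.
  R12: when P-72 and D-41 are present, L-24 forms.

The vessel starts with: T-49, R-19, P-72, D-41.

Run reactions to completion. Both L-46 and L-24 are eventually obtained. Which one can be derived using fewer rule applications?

L-24

L-24: P-72 and D-41 present → L-24 forms (R12). [1 rule application]
L-46: P-72 and D-41 present → L-24 forms (R12). L-24 and R-19 present → G-75 forms (R1). L-24 and G-75 present → N-74 forms (R9). G-75 and N-74 present → X-43 forms (R5). X-43 and R-19 present → L-46 forms (R2). [5 rule applications]
L-24 needs fewer.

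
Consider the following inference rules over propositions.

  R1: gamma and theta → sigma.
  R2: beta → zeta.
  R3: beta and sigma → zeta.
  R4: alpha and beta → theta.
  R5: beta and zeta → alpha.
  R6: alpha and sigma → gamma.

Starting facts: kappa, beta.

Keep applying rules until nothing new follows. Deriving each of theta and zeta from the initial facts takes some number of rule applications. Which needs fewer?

zeta

zeta: From beta, R2 gives zeta. [1 rule application]
theta: beta holds, so zeta follows (R2). From beta and zeta, R5 gives alpha. From alpha and beta, R4 gives theta. [3 rule applications]
zeta needs fewer.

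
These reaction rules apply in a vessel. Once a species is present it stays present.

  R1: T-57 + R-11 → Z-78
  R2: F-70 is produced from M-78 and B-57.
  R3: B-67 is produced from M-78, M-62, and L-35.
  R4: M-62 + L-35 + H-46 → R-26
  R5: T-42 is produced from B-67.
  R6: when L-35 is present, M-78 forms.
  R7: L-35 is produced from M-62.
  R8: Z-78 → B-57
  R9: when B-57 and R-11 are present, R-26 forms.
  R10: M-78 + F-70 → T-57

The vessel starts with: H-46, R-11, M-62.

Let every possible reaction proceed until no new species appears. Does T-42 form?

Yes

M-62 present → L-35 forms (R7).
L-35 present → M-78 forms (R6).
M-78, M-62, and L-35 present → B-67 forms (R3).
B-67 present → T-42 forms (R5).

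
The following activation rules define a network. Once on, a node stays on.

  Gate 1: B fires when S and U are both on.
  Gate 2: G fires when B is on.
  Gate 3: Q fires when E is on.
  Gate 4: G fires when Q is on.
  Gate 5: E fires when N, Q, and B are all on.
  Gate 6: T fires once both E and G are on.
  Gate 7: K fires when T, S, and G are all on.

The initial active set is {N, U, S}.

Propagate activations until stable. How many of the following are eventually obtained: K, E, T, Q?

K would need T, S, and G (Gate 7), but T never turns on.
E would need N, Q, and B (Gate 5), but Q never turns on.
T would need E and G (Gate 6), but E never turns on.
Q would need E (Gate 3), but E never turns on.
None of the 4 are reached.

0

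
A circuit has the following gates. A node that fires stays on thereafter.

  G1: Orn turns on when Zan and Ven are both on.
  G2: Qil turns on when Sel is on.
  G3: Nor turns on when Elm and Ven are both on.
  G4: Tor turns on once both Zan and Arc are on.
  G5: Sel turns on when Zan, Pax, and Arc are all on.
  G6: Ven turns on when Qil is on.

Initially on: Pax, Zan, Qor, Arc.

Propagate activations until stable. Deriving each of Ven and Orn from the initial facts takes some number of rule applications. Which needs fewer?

Ven

Ven: G5: Zan, Pax, and Arc on → Sel on. Sel is on, so Qil turns on (G2). G6: Qil on → Ven on. [3 rule applications]
Orn: G5: Zan, Pax, and Arc on → Sel on. Sel is on, so Qil turns on (G2). G6: Qil on → Ven on. Zan and Ven are on, so Orn turns on (G1). [4 rule applications]
Ven needs fewer.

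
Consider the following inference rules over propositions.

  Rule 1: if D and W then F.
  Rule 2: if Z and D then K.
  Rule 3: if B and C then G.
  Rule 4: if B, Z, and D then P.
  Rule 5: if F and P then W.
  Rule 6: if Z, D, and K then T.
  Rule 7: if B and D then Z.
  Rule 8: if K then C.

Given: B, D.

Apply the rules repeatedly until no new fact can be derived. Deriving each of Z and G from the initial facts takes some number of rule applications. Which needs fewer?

Z

Z: B and D hold, so Z follows (Rule 7). [1 rule application]
G: B and D hold, so Z follows (Rule 7). From Z and D, Rule 2 gives K. From K, Rule 8 gives C. From B and C, Rule 3 gives G. [4 rule applications]
Z needs fewer.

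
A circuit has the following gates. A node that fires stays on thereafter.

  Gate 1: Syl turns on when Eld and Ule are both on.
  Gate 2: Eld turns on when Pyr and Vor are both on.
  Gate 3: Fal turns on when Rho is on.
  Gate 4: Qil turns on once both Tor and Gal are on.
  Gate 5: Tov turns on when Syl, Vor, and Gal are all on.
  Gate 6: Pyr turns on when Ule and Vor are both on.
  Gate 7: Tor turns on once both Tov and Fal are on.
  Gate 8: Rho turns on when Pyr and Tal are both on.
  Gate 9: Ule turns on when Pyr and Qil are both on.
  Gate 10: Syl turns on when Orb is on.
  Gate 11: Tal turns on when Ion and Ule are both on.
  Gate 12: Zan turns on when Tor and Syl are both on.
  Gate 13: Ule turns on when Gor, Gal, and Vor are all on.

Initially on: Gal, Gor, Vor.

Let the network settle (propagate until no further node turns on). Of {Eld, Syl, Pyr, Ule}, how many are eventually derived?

Gor, Gal, and Vor are on, so Ule turns on (Gate 13).
Ule and Vor are on, so Pyr turns on (Gate 6).
Pyr and Vor are on, so Eld turns on (Gate 2).
Gate 1: Eld and Ule on → Syl on.
Eld: reached.
Syl: reached.
Pyr: reached.
Ule: reached.
All 4 are reached.

4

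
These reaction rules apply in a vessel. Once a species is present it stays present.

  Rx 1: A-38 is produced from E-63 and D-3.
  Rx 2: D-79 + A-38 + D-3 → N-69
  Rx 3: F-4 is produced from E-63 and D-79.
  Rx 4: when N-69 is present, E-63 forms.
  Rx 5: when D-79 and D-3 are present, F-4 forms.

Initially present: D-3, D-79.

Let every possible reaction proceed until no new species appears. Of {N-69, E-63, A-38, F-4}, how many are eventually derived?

1

D-79 and D-3 present → F-4 forms (Rx 5).
N-69 would need D-79, A-38, and D-3 (Rx 2), but A-38 never forms.
E-63 would need N-69 (Rx 4), but N-69 never forms.
A-38 would need E-63 and D-3 (Rx 1), but E-63 never forms.
F-4: reached.
Reached: F-4 — 1 of the 4.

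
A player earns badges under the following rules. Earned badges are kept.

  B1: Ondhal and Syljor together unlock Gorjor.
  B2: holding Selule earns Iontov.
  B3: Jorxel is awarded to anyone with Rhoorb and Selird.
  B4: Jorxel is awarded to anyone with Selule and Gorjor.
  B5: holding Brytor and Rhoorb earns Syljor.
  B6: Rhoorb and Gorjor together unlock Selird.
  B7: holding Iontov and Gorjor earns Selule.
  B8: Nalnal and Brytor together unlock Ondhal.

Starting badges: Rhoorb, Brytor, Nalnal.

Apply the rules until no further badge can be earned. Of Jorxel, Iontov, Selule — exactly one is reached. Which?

With Nalnal and Brytor, Ondhal is earned (B8).
With Brytor and Rhoorb, Syljor is earned (B5).
With Ondhal and Syljor, Gorjor is earned (B1).
With Rhoorb and Gorjor, Selird is earned (B6).
With Rhoorb and Selird, Jorxel is earned (B3).
Iontov would need Selule (B2), but Selule is never earned. Selule would need Iontov and Gorjor (B7), but Iontov is never earned.

Jorxel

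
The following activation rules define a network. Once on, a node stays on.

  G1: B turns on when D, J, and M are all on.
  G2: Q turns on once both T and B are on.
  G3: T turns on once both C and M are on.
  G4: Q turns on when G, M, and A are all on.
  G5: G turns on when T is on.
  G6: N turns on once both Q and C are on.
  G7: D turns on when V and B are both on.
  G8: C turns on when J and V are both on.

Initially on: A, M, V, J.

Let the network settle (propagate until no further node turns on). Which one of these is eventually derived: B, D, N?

N

G8: J and V on → C on.
C and M are on, so T turns on (G3).
G5: T on → G on.
G, M, and A are on, so Q turns on (G4).
Q and C are on, so N turns on (G6).
D would need V and B (G7), but B never turns on. B would need D, J, and M (G1), but D never turns on.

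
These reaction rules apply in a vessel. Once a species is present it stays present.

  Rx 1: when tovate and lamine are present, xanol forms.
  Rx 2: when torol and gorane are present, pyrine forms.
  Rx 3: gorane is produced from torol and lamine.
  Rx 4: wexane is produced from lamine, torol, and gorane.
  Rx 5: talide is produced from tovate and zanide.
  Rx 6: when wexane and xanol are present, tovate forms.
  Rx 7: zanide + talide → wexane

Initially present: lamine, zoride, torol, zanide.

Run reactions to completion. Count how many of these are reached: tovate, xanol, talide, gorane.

torol and lamine present → gorane forms (Rx 3).
tovate would need wexane and xanol (Rx 6), but xanol never forms.
xanol would need tovate and lamine (Rx 1), but tovate never forms.
talide would need tovate and zanide (Rx 5), but tovate never forms.
gorane: reached.
Reached: gorane — 1 of the 4.

1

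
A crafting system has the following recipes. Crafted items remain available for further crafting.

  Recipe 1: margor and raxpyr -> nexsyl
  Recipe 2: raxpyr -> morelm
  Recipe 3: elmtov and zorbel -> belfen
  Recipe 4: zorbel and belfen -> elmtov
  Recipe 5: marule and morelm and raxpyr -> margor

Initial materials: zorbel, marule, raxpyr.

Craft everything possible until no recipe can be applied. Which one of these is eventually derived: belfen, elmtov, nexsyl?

Using Recipe 2, raxpyr makes morelm.
Using Recipe 5, marule, morelm, and raxpyr make margor.
margor and raxpyr -> nexsyl (Recipe 1).
elmtov would need zorbel and belfen (Recipe 4), but belfen is never obtained. belfen would need elmtov and zorbel (Recipe 3), but elmtov is never obtained.

nexsyl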